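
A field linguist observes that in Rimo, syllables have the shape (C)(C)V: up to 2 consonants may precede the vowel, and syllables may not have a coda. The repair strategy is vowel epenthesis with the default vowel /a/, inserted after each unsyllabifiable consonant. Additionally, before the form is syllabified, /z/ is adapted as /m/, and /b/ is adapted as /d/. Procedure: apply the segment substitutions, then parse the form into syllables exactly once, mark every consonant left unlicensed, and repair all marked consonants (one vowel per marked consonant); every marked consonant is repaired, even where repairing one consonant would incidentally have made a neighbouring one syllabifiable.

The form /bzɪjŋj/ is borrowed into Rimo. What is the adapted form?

Substitution: /b/ → /d/, /z/ → /m/, giving /dmɪjŋj/.
The consonants /j/, /ŋ/, /j/ cannot be parsed into a legal (C)(C)V syllable (no codas are permitted; onsets may contain at most 2 consonants).
Epenthesis after each stranded consonant: /j/ → /ja/, /ŋ/ → /ŋa/, /j/ → /ja/.

dmɪjaŋaja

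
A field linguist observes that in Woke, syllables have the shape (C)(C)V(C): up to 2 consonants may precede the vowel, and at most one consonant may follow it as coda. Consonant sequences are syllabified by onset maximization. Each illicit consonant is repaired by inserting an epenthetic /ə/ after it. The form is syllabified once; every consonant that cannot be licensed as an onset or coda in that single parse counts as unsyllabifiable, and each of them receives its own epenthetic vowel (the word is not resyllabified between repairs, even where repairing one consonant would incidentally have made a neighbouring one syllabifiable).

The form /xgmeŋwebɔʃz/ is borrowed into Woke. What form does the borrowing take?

The consonants /x/, /z/ cannot be parsed into a legal (C)(C)V(C) syllable (at most one coda consonant is licensed; onsets may contain at most 2 consonants).
Each unlicensed consonant becomes the onset of a new syllable: /x/ → /xə/, /z/ → /zə/.

xəgmeŋwebɔʃzə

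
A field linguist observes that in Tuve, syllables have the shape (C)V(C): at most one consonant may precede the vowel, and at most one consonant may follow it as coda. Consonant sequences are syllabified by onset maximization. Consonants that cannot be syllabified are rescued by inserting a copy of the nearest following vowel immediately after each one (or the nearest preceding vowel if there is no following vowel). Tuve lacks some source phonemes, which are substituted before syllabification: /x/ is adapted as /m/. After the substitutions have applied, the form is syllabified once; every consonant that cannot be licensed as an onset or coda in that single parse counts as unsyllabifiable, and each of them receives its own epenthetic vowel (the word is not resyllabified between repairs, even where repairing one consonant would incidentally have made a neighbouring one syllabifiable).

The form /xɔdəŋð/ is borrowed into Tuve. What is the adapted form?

mɔdəŋðə

Substitution: /x/ → /m/, giving /mɔdəŋð/.
Syllabifying with onset maximization leaves /ð/ stranded (at most one coda consonant is licensed; onsets are limited to one consonant).
Epenthesis after each stranded consonant: /ð/ → /ðə/.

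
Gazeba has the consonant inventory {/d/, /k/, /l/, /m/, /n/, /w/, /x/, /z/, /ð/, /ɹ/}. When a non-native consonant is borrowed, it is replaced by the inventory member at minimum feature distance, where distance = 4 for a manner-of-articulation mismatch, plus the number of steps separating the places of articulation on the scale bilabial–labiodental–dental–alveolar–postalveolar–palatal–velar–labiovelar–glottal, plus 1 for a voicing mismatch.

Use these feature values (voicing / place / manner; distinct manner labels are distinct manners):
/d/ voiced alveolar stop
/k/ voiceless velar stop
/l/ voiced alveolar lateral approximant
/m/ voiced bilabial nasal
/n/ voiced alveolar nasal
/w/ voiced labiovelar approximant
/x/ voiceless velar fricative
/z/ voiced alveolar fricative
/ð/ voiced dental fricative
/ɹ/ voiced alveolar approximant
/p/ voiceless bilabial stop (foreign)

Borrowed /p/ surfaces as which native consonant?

/d/ is closest: same manner (stop), place distance 3 (bilabial→alveolar), voicing differs (+1); total 4. Next closest is /m/ at distance 5.

d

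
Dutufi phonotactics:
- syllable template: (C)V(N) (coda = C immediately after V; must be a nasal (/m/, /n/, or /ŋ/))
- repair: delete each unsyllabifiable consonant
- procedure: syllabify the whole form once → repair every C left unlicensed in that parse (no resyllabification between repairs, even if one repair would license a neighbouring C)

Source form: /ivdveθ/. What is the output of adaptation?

Under (C)V(N), the unsyllabifiable consonants are /v/, /d/, /θ/ (only a nasal (/m/, /n/, or /ŋ/) is licensed in coda position; onsets are limited to one consonant).
Deletion applies to /v/, /d/, /θ/.

ive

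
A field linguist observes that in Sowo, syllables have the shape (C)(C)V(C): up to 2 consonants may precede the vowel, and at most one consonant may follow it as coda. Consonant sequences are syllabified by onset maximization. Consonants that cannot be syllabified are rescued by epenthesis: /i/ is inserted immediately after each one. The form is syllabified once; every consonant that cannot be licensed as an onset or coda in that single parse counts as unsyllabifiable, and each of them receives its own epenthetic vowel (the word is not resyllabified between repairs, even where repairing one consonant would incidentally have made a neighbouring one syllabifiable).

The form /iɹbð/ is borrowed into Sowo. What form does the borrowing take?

The consonants /b/, /ð/ cannot be parsed into a legal (C)(C)V(C) syllable (at most one coda consonant is licensed; onsets may contain at most 2 consonants).
Each unlicensed consonant becomes the onset of a new syllable: /b/ → /bi/, /ð/ → /ði/.

iɹbiði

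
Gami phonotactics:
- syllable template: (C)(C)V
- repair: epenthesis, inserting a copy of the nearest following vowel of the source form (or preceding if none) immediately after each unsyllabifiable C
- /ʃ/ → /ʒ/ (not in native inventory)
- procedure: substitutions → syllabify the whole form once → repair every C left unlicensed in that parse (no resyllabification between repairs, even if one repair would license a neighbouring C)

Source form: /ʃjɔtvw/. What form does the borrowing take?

Substitution: /ʃ/ → /ʒ/, giving /ʒjɔtvw/.
The consonants /t/, /v/, /w/ cannot be parsed into a legal (C)(C)V syllable (no codas are permitted; onsets may contain at most 2 consonants).
Inserting the epenthetic vowel yields /t/ → /tɔ/, /v/ → /vɔ/, /w/ → /wɔ/.

ʒjɔtɔvɔwɔ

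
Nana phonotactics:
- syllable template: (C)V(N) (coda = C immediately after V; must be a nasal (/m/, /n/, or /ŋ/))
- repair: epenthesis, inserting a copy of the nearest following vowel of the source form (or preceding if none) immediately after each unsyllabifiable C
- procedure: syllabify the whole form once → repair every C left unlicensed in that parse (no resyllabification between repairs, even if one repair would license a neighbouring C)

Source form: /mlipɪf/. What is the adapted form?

milipɪfɪ

The consonants /m/, /f/ cannot be parsed into a legal (C)V(N) syllable (only a nasal (/m/, /n/, or /ŋ/) is licensed in coda position; onsets are limited to one consonant).
Epenthesis after each stranded consonant: /m/ → /mi/, /f/ → /fɪ/.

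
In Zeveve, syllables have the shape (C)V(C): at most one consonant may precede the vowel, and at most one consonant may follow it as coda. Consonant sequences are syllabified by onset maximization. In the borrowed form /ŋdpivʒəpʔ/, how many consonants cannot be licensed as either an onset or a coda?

The consonants /ŋ/, /d/, /ʔ/ cannot be parsed into a legal (C)V(C) syllable (at most one coda consonant is licensed; onsets are limited to one consonant).

3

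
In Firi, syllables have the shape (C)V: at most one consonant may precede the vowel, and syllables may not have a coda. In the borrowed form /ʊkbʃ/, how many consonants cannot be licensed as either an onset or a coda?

3

Under (C)V, the unsyllabifiable consonants are /k/, /b/, /ʃ/ (no codas are permitted; onsets are limited to one consonant).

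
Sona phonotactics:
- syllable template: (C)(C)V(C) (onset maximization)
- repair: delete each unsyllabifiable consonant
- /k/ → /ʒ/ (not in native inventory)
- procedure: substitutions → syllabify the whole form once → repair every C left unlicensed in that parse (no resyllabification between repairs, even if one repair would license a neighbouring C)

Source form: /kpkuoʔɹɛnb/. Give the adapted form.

Substitution: /k/ → /ʒ/, giving /ʒpʒuoʔɹɛnb/.
Syllabifying with onset maximization leaves /ʒ/, /b/ stranded (at most one coda consonant is licensed; onsets may contain at most 2 consonants).
Each unlicensed consonant is deleted: /ʒ/, /b/.

pʒuoʔɹɛn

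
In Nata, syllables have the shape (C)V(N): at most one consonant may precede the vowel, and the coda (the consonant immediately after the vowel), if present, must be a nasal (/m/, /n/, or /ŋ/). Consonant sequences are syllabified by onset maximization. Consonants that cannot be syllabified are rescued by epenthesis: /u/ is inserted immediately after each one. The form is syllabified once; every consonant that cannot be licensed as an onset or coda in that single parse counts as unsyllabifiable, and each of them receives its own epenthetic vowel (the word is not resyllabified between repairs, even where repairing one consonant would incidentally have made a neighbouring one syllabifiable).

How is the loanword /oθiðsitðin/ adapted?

The consonants /ð/, /t/ cannot be parsed into a legal (C)V(N) syllable (only a nasal (/m/, /n/, or /ŋ/) is licensed in coda position; onsets are limited to one consonant).
Inserting the epenthetic vowel yields /ð/ → /ðu/, /t/ → /tu/.

oθiðusituðin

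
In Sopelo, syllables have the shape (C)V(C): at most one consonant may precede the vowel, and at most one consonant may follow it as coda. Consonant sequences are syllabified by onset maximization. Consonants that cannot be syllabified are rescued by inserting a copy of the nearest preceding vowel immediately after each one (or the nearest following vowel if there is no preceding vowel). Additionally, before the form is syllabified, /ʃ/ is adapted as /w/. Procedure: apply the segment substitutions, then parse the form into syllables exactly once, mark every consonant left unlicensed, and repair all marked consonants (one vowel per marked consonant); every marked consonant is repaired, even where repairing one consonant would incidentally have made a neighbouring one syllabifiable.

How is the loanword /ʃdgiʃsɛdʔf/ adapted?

Substitution: /ʃ/ → /w/, giving /wdgiwsɛdʔf/.
Under (C)V(C), the unsyllabifiable consonants are /w/, /d/, /ʔ/, /f/ (at most one coda consonant is licensed; onsets are limited to one consonant).
Inserting the epenthetic vowel yields /w/ → /wi/, /d/ → /di/, /ʔ/ → /ʔɛ/, /f/ → /fɛ/.

widigiwsɛdʔɛfɛ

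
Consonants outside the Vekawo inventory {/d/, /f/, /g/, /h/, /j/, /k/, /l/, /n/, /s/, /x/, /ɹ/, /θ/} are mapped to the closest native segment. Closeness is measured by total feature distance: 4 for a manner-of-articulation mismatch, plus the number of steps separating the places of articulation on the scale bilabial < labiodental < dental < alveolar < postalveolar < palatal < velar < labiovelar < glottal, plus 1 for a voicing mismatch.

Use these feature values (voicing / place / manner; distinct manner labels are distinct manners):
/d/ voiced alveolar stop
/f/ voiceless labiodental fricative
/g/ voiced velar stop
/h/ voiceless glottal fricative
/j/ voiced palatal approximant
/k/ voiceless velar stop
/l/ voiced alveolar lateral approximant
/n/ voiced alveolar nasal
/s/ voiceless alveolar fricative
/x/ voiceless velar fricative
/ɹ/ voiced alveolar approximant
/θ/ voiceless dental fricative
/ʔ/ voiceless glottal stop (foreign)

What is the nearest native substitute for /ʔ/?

k

/k/ is closest: same manner (stop), place distance 2 (glottal→velar), same voicing; total 2. Next closest is /g/ at distance 3.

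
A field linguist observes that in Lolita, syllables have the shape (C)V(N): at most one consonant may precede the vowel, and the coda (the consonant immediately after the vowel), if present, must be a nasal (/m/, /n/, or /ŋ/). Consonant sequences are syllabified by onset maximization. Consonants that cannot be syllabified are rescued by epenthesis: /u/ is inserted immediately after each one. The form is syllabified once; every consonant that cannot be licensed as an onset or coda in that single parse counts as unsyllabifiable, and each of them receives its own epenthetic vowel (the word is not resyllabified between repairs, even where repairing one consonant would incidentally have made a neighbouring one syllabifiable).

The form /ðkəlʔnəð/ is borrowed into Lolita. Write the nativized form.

The consonants /ð/, /l/, /ʔ/, /ð/ cannot be parsed into a legal (C)V(N) syllable (only a nasal (/m/, /n/, or /ŋ/) is licensed in coda position; onsets are limited to one consonant).
Each unlicensed consonant becomes the onset of a new syllable: /ð/ → /ðu/, /l/ → /lu/, /ʔ/ → /ʔu/, /ð/ → /ðu/.

ðukəluʔunəðu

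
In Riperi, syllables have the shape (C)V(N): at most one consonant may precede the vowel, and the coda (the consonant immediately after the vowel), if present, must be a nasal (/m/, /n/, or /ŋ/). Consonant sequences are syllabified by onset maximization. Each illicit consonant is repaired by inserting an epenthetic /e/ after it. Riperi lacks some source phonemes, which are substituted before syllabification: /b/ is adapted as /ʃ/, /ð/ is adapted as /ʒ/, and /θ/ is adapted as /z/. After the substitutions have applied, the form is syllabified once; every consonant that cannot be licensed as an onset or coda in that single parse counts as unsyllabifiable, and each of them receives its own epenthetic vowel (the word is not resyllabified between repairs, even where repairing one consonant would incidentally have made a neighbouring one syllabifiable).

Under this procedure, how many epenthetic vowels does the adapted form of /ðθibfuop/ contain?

After substitution the input is /ʒziʃfuop/.
The unsyllabifiable consonants are /ʒ/, /ʃ/, /p/; each receives one epenthetic vowel.

3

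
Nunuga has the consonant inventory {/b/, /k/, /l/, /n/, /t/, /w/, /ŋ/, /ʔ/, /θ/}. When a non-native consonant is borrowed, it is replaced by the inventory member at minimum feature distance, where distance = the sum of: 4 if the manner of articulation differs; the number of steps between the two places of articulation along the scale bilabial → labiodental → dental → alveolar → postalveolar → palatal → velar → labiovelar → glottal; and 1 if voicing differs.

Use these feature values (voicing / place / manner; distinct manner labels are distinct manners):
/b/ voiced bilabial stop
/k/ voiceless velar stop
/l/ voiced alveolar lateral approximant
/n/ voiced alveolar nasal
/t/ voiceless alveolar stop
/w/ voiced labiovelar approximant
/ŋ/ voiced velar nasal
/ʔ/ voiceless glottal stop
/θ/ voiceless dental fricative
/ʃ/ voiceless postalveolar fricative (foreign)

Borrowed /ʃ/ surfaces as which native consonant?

θ

/θ/ is closest: same manner (fricative), place distance 2 (postalveolar→dental), same voicing; total 2. Next closest is /t/ at distance 5.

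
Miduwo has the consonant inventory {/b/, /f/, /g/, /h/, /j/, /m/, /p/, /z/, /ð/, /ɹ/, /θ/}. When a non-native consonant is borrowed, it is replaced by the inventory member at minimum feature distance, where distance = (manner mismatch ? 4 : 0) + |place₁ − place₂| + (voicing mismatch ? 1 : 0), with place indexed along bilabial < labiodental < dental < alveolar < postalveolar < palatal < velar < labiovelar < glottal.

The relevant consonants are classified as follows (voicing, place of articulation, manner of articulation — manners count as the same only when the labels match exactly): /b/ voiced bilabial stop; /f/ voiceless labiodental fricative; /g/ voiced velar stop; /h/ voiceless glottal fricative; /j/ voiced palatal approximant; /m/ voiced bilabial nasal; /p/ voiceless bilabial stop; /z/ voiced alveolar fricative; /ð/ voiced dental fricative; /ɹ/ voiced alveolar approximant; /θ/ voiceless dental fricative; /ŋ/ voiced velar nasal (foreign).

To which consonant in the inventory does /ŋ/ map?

g

/g/ is closest: manner differs (nasal→stop, +4), place distance 0 (velar→velar), same voicing; total 4. Next closest is /j/ at distance 5.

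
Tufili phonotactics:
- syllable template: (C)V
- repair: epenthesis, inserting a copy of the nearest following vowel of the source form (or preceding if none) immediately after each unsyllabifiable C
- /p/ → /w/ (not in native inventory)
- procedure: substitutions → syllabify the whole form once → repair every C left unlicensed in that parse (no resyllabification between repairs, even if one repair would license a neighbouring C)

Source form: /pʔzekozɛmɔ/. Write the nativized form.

Substitution: /p/ → /w/, giving /wʔzekozɛmɔ/.
Under (C)V, the unsyllabifiable consonants are /w/, /ʔ/ (no codas are permitted; onsets are limited to one consonant).
Each unlicensed consonant becomes the onset of a new syllable: /w/ → /we/, /ʔ/ → /ʔe/.

weʔezekozɛmɔ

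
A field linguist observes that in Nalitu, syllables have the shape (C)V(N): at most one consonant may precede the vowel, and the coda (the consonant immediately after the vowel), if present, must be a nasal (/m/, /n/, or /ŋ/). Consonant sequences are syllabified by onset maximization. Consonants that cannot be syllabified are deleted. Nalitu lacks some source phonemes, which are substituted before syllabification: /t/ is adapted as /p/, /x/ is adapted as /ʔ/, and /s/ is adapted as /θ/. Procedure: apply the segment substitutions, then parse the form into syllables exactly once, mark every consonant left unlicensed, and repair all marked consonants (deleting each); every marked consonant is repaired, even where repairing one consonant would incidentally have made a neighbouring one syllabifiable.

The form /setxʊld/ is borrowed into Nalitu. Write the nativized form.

Substitution: /s/ → /θ/, /t/ → /p/, /x/ → /ʔ/, giving /θepʔʊld/.
The consonants /p/, /l/, /d/ cannot be parsed into a legal (C)V(N) syllable (only a nasal (/m/, /n/, or /ŋ/) is licensed in coda position; onsets are limited to one consonant).
Deletion applies to /p/, /l/, /d/.

θeʔʊ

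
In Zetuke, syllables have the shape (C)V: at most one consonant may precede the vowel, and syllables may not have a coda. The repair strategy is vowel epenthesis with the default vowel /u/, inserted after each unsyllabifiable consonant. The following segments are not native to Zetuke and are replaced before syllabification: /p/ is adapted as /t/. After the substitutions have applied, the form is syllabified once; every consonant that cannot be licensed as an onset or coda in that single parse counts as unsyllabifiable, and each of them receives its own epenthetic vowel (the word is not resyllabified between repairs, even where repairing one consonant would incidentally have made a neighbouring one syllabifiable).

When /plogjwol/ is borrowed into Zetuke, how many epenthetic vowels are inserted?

4

After substitution the input is /tlogjwol/.
The unsyllabifiable consonants are /t/, /g/, /j/, /l/; each receives one epenthetic vowel.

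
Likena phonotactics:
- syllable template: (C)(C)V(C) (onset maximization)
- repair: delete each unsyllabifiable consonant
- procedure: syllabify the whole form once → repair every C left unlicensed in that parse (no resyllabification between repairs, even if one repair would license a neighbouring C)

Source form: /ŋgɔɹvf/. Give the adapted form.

ŋgɔɹ

Under (C)(C)V(C), the unsyllabifiable consonants are /v/, /f/ (at most one coda consonant is licensed; onsets may contain at most 2 consonants).
Deletion applies to /v/, /f/.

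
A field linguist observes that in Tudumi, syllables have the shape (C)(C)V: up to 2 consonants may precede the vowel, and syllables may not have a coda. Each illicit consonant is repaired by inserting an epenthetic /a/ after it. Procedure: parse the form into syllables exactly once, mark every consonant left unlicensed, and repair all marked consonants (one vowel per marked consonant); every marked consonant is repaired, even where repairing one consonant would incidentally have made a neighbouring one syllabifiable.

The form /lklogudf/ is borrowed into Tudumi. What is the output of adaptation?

laklogudafa

Under (C)(C)V, the unsyllabifiable consonants are /l/, /d/, /f/ (no codas are permitted; onsets may contain at most 2 consonants).
Epenthesis after each stranded consonant: /l/ → /la/, /d/ → /da/, /f/ → /fa/.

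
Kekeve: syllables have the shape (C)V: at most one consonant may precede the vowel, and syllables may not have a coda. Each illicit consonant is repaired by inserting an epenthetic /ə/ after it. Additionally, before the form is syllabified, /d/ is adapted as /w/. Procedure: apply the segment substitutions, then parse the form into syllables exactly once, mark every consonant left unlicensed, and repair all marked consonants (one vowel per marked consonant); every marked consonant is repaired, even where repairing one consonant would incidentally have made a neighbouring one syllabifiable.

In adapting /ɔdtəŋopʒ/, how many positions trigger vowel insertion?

3

After substitution the input is /ɔwtəŋopʒ/.
The unsyllabifiable consonants are /w/, /p/, /ʒ/; each receives one epenthetic vowel.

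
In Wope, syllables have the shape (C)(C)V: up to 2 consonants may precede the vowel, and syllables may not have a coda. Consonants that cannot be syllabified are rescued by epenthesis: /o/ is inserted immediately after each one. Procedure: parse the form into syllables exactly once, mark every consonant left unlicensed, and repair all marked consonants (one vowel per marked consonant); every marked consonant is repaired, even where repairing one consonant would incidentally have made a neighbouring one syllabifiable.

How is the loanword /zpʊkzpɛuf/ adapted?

Syllabifying with onset maximization leaves /k/, /f/ stranded (no codas are permitted; onsets may contain at most 2 consonants).
Epenthesis after each stranded consonant: /k/ → /ko/, /f/ → /fo/.

zpʊkozpɛufo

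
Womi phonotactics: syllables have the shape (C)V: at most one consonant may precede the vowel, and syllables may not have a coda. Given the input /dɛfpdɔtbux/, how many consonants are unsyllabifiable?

4

The consonants /f/, /p/, /t/, /x/ cannot be parsed into a legal (C)V syllable (no codas are permitted; onsets are limited to one consonant).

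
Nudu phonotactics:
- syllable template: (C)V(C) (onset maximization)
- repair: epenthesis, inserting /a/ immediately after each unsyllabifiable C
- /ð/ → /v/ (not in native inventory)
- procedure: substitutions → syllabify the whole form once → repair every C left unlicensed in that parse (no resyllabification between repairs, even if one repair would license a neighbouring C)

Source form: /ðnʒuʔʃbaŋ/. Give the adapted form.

vanaʒuʔʃabaŋ

Substitution: /ð/ → /v/, giving /vnʒuʔʃbaŋ/.
Syllabifying with onset maximization leaves /v/, /n/, /ʃ/ stranded (at most one coda consonant is licensed; onsets are limited to one consonant).
Epenthesis after each stranded consonant: /v/ → /va/, /n/ → /na/, /ʃ/ → /ʃa/.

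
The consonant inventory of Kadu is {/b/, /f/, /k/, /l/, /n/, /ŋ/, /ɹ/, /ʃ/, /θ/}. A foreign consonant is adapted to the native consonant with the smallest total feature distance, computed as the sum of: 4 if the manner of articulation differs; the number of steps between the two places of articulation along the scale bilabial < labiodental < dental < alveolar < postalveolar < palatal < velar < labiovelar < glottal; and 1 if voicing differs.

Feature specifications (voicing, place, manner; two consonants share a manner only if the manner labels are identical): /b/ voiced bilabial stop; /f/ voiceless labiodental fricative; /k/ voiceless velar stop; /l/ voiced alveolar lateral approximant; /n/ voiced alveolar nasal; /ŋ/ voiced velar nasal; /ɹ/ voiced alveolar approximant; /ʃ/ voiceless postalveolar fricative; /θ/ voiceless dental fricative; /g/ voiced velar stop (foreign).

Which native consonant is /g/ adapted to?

/k/ is closest: same manner (stop), place distance 0 (velar→velar), voicing differs (+1); total 1. Next closest is /ŋ/ at distance 4.

k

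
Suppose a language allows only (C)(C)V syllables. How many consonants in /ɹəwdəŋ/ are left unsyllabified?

Under (C)(C)V, the unsyllabifiable consonants are /ŋ/ (no codas are permitted; onsets may contain at most 2 consonants).

1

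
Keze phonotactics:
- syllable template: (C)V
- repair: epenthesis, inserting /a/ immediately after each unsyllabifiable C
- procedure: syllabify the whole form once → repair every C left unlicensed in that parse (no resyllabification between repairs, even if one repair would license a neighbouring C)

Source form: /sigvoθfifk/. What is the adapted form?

sigavoθafifaka

Syllabifying with onset maximization leaves /g/, /θ/, /f/, /k/ stranded (no codas are permitted; onsets are limited to one consonant).
Epenthesis after each stranded consonant: /g/ → /ga/, /θ/ → /θa/, /f/ → /fa/, /k/ → /ka/.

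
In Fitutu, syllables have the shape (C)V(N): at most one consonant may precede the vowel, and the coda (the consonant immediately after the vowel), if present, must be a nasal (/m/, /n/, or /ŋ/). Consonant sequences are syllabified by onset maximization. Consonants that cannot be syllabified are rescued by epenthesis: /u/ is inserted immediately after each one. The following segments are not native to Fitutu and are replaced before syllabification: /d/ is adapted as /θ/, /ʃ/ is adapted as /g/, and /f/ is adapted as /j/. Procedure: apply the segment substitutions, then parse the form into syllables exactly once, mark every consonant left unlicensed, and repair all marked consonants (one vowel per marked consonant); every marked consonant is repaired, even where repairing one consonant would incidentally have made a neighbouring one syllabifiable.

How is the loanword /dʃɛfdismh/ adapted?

Substitution: /d/ → /θ/, /ʃ/ → /g/, /f/ → /j/, giving /θgɛjθismh/.
Syllabifying with onset maximization leaves /θ/, /j/, /s/, /m/, /h/ stranded (only a nasal (/m/, /n/, or /ŋ/) is licensed in coda position; onsets are limited to one consonant).
Epenthesis after each stranded consonant: /θ/ → /θu/, /j/ → /ju/, /s/ → /su/, /m/ → /mu/, /h/ → /hu/.

θugɛjuθisumuhu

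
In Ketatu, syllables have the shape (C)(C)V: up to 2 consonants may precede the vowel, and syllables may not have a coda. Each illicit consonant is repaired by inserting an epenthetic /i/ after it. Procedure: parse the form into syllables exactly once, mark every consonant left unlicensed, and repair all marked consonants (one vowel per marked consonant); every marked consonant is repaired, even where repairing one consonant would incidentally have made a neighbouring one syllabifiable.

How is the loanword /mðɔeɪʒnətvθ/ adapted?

Syllabifying with onset maximization leaves /t/, /v/, /θ/ stranded (no codas are permitted; onsets may contain at most 2 consonants).
Epenthesis after each stranded consonant: /t/ → /ti/, /v/ → /vi/, /θ/ → /θi/.

mðɔeɪʒnətiviθi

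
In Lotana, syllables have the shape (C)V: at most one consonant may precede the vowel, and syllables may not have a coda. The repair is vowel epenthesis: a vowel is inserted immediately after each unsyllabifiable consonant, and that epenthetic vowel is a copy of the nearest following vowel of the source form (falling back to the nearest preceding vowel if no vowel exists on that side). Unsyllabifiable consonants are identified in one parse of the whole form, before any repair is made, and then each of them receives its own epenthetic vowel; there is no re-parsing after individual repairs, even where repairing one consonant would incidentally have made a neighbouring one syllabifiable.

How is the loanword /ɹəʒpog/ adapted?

ɹəʒopogo

Syllabifying with onset maximization leaves /ʒ/, /g/ stranded (no codas are permitted; onsets are limited to one consonant).
Epenthesis after each stranded consonant: /ʒ/ → /ʒo/, /g/ → /go/.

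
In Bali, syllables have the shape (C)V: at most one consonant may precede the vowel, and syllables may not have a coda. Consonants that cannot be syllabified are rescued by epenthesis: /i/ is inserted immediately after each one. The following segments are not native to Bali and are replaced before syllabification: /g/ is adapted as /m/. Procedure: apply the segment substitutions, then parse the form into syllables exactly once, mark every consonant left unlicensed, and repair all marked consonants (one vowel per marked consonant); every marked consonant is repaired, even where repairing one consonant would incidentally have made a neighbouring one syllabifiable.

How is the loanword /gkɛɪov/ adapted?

mikɛɪovi

Substitution: /g/ → /m/, giving /mkɛɪov/.
Under (C)V, the unsyllabifiable consonants are /m/, /v/ (no codas are permitted; onsets are limited to one consonant).
Epenthesis after each stranded consonant: /m/ → /mi/, /v/ → /vi/.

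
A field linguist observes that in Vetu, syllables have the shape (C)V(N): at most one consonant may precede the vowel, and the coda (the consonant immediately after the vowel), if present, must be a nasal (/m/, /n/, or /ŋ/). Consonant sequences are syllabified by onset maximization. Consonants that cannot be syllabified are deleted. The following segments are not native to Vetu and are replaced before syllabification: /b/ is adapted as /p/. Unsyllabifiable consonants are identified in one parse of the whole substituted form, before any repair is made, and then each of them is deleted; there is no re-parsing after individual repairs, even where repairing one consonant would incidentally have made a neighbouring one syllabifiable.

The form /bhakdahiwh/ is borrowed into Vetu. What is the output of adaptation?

hadahi

Substitution: /b/ → /p/, giving /phakdahiwh/.
Syllabifying with onset maximization leaves /p/, /k/, /w/, /h/ stranded (only a nasal (/m/, /n/, or /ŋ/) is licensed in coda position; onsets are limited to one consonant).
Deleting the stranded consonants removes /p/, /k/, /w/, /h/.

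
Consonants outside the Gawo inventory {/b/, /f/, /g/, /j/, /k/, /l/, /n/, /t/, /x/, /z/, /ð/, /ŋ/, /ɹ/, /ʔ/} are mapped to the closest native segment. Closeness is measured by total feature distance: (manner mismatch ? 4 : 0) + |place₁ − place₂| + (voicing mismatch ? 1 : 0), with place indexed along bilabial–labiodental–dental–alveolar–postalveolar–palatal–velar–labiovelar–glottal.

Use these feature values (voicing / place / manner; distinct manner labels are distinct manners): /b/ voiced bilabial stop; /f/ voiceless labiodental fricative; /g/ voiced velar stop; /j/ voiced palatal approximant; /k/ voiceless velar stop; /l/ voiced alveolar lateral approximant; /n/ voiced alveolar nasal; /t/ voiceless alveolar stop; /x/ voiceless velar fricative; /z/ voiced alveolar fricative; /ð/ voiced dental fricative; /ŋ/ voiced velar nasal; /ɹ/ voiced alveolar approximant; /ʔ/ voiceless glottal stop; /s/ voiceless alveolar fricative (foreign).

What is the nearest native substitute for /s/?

/z/ is closest: same manner (fricative), place distance 0 (alveolar→alveolar), voicing differs (+1); total 1. Next closest is /f/ at distance 2.

z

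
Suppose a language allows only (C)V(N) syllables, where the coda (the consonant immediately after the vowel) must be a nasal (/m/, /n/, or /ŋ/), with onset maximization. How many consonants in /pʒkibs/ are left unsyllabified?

4

Syllabifying with onset maximization leaves /p/, /ʒ/, /b/, /s/ stranded (only a nasal (/m/, /n/, or /ŋ/) is licensed in coda position; onsets are limited to one consonant).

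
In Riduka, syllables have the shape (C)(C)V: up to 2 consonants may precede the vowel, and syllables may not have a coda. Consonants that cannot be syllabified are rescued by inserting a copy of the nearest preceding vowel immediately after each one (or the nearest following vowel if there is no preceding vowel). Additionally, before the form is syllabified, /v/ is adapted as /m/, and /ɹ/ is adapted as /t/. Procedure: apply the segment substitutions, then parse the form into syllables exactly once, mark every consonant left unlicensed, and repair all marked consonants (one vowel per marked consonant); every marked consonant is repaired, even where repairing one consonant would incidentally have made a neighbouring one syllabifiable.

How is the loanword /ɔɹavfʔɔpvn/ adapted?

Substitution: /ɹ/ → /t/, /v/ → /m/, giving /ɔtamfʔɔpmn/.
Syllabifying with onset maximization leaves /m/, /p/, /m/, /n/ stranded (no codas are permitted; onsets may contain at most 2 consonants).
Each unlicensed consonant becomes the onset of a new syllable: /m/ → /ma/, /p/ → /pɔ/, /m/ → /mɔ/, /n/ → /nɔ/.

ɔtamafʔɔpɔmɔnɔ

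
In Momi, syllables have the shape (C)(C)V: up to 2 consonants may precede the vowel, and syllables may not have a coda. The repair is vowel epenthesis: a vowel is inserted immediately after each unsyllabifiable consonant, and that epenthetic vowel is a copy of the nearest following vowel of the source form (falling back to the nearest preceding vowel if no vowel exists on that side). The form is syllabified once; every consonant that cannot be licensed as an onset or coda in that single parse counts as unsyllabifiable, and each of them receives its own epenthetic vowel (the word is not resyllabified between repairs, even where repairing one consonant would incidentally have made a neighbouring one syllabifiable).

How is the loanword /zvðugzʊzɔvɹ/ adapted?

zuvðugzʊzɔvɔɹɔ

Syllabifying with onset maximization leaves /z/, /v/, /ɹ/ stranded (no codas are permitted; onsets may contain at most 2 consonants).
Each unlicensed consonant becomes the onset of a new syllable: /z/ → /zu/, /v/ → /vɔ/, /ɹ/ → /ɹɔ/.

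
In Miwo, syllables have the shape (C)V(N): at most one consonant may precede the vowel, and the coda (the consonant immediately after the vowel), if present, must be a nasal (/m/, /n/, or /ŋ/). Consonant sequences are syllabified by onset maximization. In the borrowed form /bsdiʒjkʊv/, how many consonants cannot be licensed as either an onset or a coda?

5

Syllabifying with onset maximization leaves /b/, /s/, /ʒ/, /j/, /v/ stranded (only a nasal (/m/, /n/, or /ŋ/) is licensed in coda position; onsets are limited to one consonant).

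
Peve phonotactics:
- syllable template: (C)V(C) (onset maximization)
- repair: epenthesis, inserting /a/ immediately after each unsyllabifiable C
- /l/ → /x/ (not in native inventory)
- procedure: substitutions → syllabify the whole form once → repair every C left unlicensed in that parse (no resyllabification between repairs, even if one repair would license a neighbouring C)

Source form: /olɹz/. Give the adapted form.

Substitution: /l/ → /x/, giving /oxɹz/.
The consonants /ɹ/, /z/ cannot be parsed into a legal (C)V(C) syllable (at most one coda consonant is licensed; onsets are limited to one consonant).
Inserting the epenthetic vowel yields /ɹ/ → /ɹa/, /z/ → /za/.

oxɹaza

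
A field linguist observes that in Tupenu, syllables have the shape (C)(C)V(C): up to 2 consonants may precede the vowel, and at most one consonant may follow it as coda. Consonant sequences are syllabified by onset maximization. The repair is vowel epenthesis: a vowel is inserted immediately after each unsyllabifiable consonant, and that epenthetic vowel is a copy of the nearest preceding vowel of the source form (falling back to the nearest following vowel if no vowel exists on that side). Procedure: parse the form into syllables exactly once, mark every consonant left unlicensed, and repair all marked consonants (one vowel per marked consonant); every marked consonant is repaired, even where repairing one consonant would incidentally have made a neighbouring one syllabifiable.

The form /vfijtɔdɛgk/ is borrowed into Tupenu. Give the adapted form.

The consonants /k/ cannot be parsed into a legal (C)(C)V(C) syllable (at most one coda consonant is licensed; onsets may contain at most 2 consonants).
Epenthesis after each stranded consonant: /k/ → /kɛ/.

vfijtɔdɛgkɛ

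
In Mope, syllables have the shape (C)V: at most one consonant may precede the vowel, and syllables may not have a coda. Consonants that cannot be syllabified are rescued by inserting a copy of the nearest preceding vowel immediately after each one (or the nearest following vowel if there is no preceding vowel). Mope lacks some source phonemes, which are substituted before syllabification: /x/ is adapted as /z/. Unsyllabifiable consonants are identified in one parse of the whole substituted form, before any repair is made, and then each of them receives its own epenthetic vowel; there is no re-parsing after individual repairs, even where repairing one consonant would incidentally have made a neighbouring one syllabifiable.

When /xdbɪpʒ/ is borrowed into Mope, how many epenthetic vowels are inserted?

4

After substitution the input is /zdbɪpʒ/.
The unsyllabifiable consonants are /z/, /d/, /p/, /ʒ/; each receives one epenthetic vowel.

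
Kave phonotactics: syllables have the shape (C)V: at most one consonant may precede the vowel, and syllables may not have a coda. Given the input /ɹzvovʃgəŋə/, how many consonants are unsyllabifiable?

Syllabifying with onset maximization leaves /ɹ/, /z/, /v/, /ʃ/ stranded (no codas are permitted; onsets are limited to one consonant).

4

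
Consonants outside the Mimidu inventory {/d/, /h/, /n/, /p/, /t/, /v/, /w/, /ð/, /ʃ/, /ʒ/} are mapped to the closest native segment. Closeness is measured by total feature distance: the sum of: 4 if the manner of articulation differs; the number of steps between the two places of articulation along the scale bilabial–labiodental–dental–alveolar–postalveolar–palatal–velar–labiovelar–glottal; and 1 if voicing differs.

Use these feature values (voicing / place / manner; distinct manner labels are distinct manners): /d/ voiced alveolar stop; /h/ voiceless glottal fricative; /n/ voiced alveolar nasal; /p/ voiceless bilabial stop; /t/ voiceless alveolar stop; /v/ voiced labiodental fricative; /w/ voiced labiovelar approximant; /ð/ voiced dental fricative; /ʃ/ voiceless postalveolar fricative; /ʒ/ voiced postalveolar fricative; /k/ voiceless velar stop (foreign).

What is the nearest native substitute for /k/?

/t/ is closest: same manner (stop), place distance 3 (velar→alveolar), same voicing; total 3. Next closest is /d/ at distance 4.

t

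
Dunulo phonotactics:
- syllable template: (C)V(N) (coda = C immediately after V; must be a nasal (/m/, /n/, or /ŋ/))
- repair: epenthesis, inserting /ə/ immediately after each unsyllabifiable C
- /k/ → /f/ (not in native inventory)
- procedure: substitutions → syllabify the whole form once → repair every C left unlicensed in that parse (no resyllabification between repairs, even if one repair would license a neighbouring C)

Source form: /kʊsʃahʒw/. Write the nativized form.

fʊsəʃahəʒəwə

Substitution: /k/ → /f/, giving /fʊsʃahʒw/.
Syllabifying with onset maximization leaves /s/, /h/, /ʒ/, /w/ stranded (only a nasal (/m/, /n/, or /ŋ/) is licensed in coda position; onsets are limited to one consonant).
Each unlicensed consonant becomes the onset of a new syllable: /s/ → /sə/, /h/ → /hə/, /ʒ/ → /ʒə/, /w/ → /wə/.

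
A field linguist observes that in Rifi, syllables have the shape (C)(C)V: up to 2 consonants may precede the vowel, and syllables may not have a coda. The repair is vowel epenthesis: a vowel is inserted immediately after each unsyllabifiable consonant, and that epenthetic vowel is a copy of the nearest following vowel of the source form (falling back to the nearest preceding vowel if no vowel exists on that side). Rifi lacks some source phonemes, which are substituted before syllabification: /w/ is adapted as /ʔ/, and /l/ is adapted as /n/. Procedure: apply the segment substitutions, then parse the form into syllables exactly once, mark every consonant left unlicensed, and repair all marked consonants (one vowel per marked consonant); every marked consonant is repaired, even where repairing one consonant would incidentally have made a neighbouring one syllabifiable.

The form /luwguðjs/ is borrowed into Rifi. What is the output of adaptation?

nuʔguðujusu

Substitution: /l/ → /n/, /w/ → /ʔ/, giving /nuʔguðjs/.
Under (C)(C)V, the unsyllabifiable consonants are /ð/, /j/, /s/ (no codas are permitted; onsets may contain at most 2 consonants).
Each unlicensed consonant becomes the onset of a new syllable: /ð/ → /ðu/, /j/ → /ju/, /s/ → /su/.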